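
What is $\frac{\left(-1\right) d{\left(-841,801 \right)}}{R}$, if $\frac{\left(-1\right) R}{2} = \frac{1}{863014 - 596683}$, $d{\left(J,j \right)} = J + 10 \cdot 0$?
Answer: $- \frac{223984371}{2} \approx -1.1199 \cdot 10^{8}$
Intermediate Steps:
$d{\left(J,j \right)} = J$ ($d{\left(J,j \right)} = J + 0 = J$)
$R = - \frac{2}{266331}$ ($R = - \frac{2}{863014 - 596683} = - \frac{2}{266331} \approx -7.5095 \cdot 10^{-6}$)
$\frac{\left(-1\right) d{\left(-841,801 \right)}}{R} = \frac{\left(-1\right) \left(-841\right)}{- \frac{2}{266331}} = 841 \left(- \frac{266331}{2}\right) = - \frac{223984371}{2}$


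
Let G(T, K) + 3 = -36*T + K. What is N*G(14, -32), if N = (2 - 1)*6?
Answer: -3234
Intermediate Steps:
N = 6 (N = 1*6 = 6)
G(T, K) = -3 + K - 36*T (G(T, K) = -3 + (-36*T + K) = -3 + (K - 36*T) = -3 + K - 36*T)
N*G(14, -32) = 6*(-3 - 32 - 36*14) = 6*(-3 - 32 - 504) = 6*(-539) = -3234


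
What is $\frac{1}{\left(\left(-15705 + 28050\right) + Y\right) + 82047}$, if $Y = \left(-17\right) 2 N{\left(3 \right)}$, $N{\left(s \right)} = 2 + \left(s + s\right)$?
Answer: $\frac{1}{94120} \approx 1.0625 \cdot 10^{-5}$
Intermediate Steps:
$N{\left(s \right)} = 2 + 2 s$
$Y = -272$ ($Y = \left(-17\right) 2 \left(2 + 2 \cdot 3\right) = - 34 \left(2 + 6\right) = \left(-34\right) 8 = -272$)
$\frac{1}{\left(\left(-15705 + 28050\right) + Y\right) + 82047} = \frac{1}{\left(\left(-15705 + 28050\right) - 272\right) + 82047} = \frac{1}{\left(12345 - 272\right) + 82047} = \frac{1}{12073 + 82047} = \frac{1}{94120}$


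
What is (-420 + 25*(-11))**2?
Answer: 483025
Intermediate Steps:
(-420 + 25*(-11))**2 = (-420 - 275)**2 = (-695)**2 = 483025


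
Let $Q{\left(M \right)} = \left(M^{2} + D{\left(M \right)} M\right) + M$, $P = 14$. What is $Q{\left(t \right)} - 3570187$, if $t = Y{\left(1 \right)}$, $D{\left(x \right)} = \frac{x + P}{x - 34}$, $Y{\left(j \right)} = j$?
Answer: $- \frac{39272040}{11} \approx -3.5702 \cdot 10^{6}$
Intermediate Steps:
$D{\left(x \right)} = \frac{14 + x}{-34 + x}$ ($D{\left(x \right)} = \frac{x + 14}{x - 34} = \frac{14 + x}{-34 + x}$)
$t = 1$
$Q{\left(M \right)} = M + M^{2} + \frac{M \left(14 + M\right)}{-34 + M}$ ($Q{\left(M \right)} = \left(M^{2} + \frac{14 + M}{-34 + M} M\right) + M = \left(M^{2} + \frac{M \left(14 + M\right)}{-34 + M}\right) + M = M + M^{2} + \frac{M \left(14 + M\right)}{-34 + M}$)
$Q{\left(t \right)} - 3570187 = 1 \frac{1}{-34 + 1} \left(-20 + 1^{2} - 32\right) - 3570187 = 1 \frac{1}{-33} \left(-20 + 1 - 32\right) - 3570187 = 1 \left(- \frac{1}{33}\right) \left(-51\right) - 3570187 = \frac{17}{11} - 3570187 = - \frac{39272040}{11}$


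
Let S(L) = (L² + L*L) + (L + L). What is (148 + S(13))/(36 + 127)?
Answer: 512/163 ≈ 3.1411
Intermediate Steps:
S(L) = 2*L + 2*L² (S(L) = (L² + L²) + 2*L = 2*L² + 2*L = 2*L + 2*L²)
(148 + S(13))/(36 + 127) = (148 + 2*13*(1 + 13))/(36 + 127) = (148 + 2*13*14)/163 = (148 + 364)/163 = (1/163)*512 = 512/163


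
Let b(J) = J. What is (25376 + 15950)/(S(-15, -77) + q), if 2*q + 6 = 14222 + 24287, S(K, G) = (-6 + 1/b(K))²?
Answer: 18596700/8679737 ≈ 2.1425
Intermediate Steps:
S(K, G) = (-6 + 1/K)²
q = 38503/2 (q = -3 + (14222 + 24287)/2 = -3 + (½)*38509 = -3 + 38509/2 = 38503/2 ≈ 19252.)
(25376 + 15950)/(S(-15, -77) + q) = (25376 + 15950)/((-1 + 6*(-15))²/(-15)² + 38503/2) = 41326/((-1 - 90)²/225 + 38503/2) = 41326/((1/225)*(-91)² + 38503/2) = 41326/((1/225)*8281 + 38503/2) = 41326/(8281/225 + 38503/2) = 41326/(8679737/450) = 41326*(450/8679737) = 18596700/8679737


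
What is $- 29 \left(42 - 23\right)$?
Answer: $-551$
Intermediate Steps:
$- 29 \left(42 - 23\right) = \left(-29\right) 19 = -551$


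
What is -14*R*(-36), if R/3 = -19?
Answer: -28728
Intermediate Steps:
R = -57 (R = 3*(-19) = -57)
-14*R*(-36) = -14*(-57)*(-36) = 798*(-36) = -28728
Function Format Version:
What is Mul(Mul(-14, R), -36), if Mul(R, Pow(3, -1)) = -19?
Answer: -28728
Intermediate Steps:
R = -57 (R = Mul(3, -19) = -57)
Mul(Mul(-14, R), -36) = Mul(Mul(-14, -57), -36) = Mul(798, -36) = -28728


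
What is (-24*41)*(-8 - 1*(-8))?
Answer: 0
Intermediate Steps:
(-24*41)*(-8 - 1*(-8)) = -984*(-8 + 8) = -984*0 = 0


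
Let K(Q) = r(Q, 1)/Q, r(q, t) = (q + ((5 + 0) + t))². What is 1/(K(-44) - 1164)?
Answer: -11/13165 ≈ -0.00083555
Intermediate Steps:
r(q, t) = (5 + q + t)² (r(q, t) = (q + (5 + t))² = (5 + q + t)²)
K(Q) = (6 + Q)²/Q (K(Q) = (5 + Q + 1)²/Q = (6 + Q)²/Q)
1/(K(-44) - 1164) = 1/((6 - 44)²/(-44) - 1164) = 1/(-1/44*(-38)² - 1164) = 1/(-1/44*1444 - 1164) = 1/(-361/11 - 1164) = 1/(-13165/11) = -11/13165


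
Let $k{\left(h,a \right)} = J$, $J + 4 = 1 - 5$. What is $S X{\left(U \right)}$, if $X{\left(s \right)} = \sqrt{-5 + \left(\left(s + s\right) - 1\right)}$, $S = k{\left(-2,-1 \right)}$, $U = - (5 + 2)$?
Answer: $- 16 i \sqrt{5} \approx - 35.777 i$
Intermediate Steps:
$J = -8$ ($J = -4 + \left(1 - 5\right) = -4 - 4 = -8$)
$k{\left(h,a \right)} = -8$
$U = -7$ ($U = \left(-1\right) 7 = -7$)
$S = -8$
$X{\left(s \right)} = \sqrt{-6 + 2 s}$ ($X{\left(s \right)} = \sqrt{-5 + \left(2 s - 1\right)} = \sqrt{-5 + \left(-1 + 2 s\right)} = \sqrt{-6 + 2 s}$)
$S X{\left(U \right)} = - 8 \sqrt{-6 + 2 \left(-7\right)} = - 8 \sqrt{-6 - 14} = - 8 \sqrt{-20} = - 8 \cdot 2 i \sqrt{5} = - 16 i \sqrt{5}$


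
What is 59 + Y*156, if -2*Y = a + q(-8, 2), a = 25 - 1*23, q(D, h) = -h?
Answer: 59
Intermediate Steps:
a = 2 (a = 25 - 23 = 2)
Y = 0 (Y = -(2 - 1*2)/2 = -(2 - 2)/2 = -1/2*0 = 0)
59 + Y*156 = 59 + 0*156 = 59 + 0 = 59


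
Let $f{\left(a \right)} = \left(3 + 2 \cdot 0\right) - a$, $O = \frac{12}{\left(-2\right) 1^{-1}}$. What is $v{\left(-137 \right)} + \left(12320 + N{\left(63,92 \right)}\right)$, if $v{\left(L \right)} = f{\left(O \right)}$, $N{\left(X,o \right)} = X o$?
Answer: $18125$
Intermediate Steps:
$O = -6$ ($O = \frac{12}{\left(-2\right) 1} = \frac{12}{-2} = 12 \left(- \frac{1}{2}\right) = -6$)
$f{\left(a \right)} = 3 - a$ ($f{\left(a \right)} = \left(3 + 0\right) - a = 3 - a$)
$v{\left(L \right)} = 9$ ($v{\left(L \right)} = 3 - -6 = 3 + 6 = 9$)
$v{\left(-137 \right)} + \left(12320 + N{\left(63,92 \right)}\right) = 9 + \left(12320 + 63 \cdot 92\right) = 9 + \left(12320 + 5796\right) = 9 + 18116 = 18125$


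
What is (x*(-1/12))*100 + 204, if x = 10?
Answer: 362/3 ≈ 120.67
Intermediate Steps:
(x*(-1/12))*100 + 204 = (10*(-1/12))*100 + 204 = -⅚*100 + 204 = -250/3 + 204 = 362/3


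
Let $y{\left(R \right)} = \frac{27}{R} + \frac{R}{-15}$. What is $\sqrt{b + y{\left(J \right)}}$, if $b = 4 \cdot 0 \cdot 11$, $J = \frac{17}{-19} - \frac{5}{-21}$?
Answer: $\frac{i \sqrt{11221764199030}}{522690} \approx 6.4089 i$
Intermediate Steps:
$J = - \frac{262}{399}$ ($J = 17 \left(- \frac{1}{19}\right) - - \frac{5}{21} = - \frac{17}{19} + \frac{5}{21} = - \frac{262}{399} \approx -0.65664$)
$y{\left(R \right)} = \frac{27}{R} - \frac{R}{15}$ ($y{\left(R \right)} = \frac{27}{R} + R \left(- \frac{1}{15}\right) = \frac{27}{R} - \frac{R}{15}$)
$b = 0$ ($b = 0 \cdot 11 = 0$)
$\sqrt{b + y{\left(J \right)}} = \sqrt{0 + \left(\frac{27}{- \frac{262}{399}} - - \frac{262}{5985}\right)} = \sqrt{0 + \left(27 \left(- \frac{399}{262}\right) + \frac{262}{5985}\right)} = \sqrt{0 + \left(- \frac{10773}{262} + \frac{262}{5985}\right)} = \sqrt{0 - \frac{64407761}{1568070}} = \sqrt{- \frac{64407761}{1568070}} = \frac{i \sqrt{11221764199030}}{522690}$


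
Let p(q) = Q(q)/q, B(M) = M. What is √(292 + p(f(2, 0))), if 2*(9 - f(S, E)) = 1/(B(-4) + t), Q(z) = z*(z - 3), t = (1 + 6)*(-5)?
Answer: √1813110/78 ≈ 17.263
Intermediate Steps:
t = -35 (t = 7*(-5) = -35)
Q(z) = z*(-3 + z)
f(S, E) = 703/78 (f(S, E) = 9 - 1/(2*(-4 - 35)) = 9 - ½/(-39) = 9 - ½*(-1/39) = 9 + 1/78 = 703/78)
p(q) = -3 + q (p(q) = (q*(-3 + q))/q = -3 + q)
√(292 + p(f(2, 0))) = √(292 + (-3 + 703/78)) = √(292 + 469/78) = √(23245/78) = √1813110/78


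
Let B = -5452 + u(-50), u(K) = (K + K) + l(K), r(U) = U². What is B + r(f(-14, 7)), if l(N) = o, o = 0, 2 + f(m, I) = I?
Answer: -5527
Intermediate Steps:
f(m, I) = -2 + I
l(N) = 0
u(K) = 2*K (u(K) = (K + K) + 0 = 2*K + 0 = 2*K)
B = -5552 (B = -5452 + 2*(-50) = -5452 - 100 = -5552)
B + r(f(-14, 7)) = -5552 + (-2 + 7)² = -5552 + 5² = -5552 + 25 = -5527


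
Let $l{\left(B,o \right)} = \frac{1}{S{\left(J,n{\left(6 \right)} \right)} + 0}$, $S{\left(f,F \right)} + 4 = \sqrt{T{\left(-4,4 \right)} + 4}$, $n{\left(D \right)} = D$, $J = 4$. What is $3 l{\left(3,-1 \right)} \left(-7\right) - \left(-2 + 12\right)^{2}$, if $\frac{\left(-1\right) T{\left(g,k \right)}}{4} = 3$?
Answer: $- \frac{193}{2} + \frac{7 i \sqrt{2}}{4} \approx -96.5 + 2.4749 i$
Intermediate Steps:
$T{\left(g,k \right)} = -12$ ($T{\left(g,k \right)} = \left(-4\right) 3 = -12$)
$S{\left(f,F \right)} = -4 + 2 i \sqrt{2}$ ($S{\left(f,F \right)} = -4 + \sqrt{-12 + 4} = -4 + \sqrt{-8} = -4 + 2 i \sqrt{2}$)
$l{\left(B,o \right)} = \frac{1}{-4 + 2 i \sqrt{2}}$ ($l{\left(B,o \right)} = \frac{1}{\left(-4 + 2 i \sqrt{2}\right) + 0} = \frac{1}{-4 + 2 i \sqrt{2}}$)
$3 l{\left(3,-1 \right)} \left(-7\right) - \left(-2 + 12\right)^{2} = 3 \left(- \frac{1}{6} - \frac{i \sqrt{2}}{12}\right) \left(-7\right) - \left(-2 + 12\right)^{2} = \left(- \frac{1}{2} - \frac{i \sqrt{2}}{4}\right) \left(-7\right) - 10^{2} = \left(\frac{7}{2} + \frac{7 i \sqrt{2}}{4}\right) - 100 = - \frac{193}{2} + \frac{7 i \sqrt{2}}{4}$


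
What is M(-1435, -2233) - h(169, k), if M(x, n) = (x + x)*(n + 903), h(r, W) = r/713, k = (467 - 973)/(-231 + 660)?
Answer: 2721592131/713 ≈ 3.8171e+6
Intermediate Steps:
k = -46/39 (k = -506/429 = -506*1/429 = -46/39 ≈ -1.1795)
h(r, W) = r/713 (h(r, W) = r*(1/713) = r/713)
M(x, n) = 2*x*(903 + n) (M(x, n) = (2*x)*(903 + n) = 2*x*(903 + n))
M(-1435, -2233) - h(169, k) = 2*(-1435)*(903 - 2233) - 169/713 = 2*(-1435)*(-1330) - 1*169/713 = 3817100 - 169/713 = 2721592131/713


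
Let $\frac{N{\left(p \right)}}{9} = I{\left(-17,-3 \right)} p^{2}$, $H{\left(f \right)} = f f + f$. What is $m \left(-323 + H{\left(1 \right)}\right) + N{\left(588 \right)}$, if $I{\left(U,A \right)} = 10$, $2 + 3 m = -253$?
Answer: $31144245$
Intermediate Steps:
$m = -85$ ($m = - \frac{2}{3} + \frac{1}{3} \left(-253\right) = - \frac{2}{3} - \frac{253}{3} = -85$)
$H{\left(f \right)} = f + f^{2}$ ($H{\left(f \right)} = f^{2} + f = f + f^{2}$)
$N{\left(p \right)} = 90 p^{2}$ ($N{\left(p \right)} = 9 \cdot 10 p^{2} = 90 p^{2}$)
$m \left(-323 + H{\left(1 \right)}\right) + N{\left(588 \right)} = - 85 \left(-323 + 1 \left(1 + 1\right)\right) + 90 \cdot 588^{2} = - 85 \left(-323 + 1 \cdot 2\right) + 90 \cdot 345744 = - 85 \left(-323 + 2\right) + 31116960 = \left(-85\right) \left(-321\right) + 31116960 = 27285 + 31116960 = 31144245$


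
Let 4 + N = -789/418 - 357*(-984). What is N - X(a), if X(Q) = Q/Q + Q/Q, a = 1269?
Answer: 146835087/418 ≈ 3.5128e+5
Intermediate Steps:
X(Q) = 2 (X(Q) = 1 + 1 = 2)
N = 146835923/418 (N = -4 + (-789/418 - 357*(-984)) = -4 + (-789*1/418 + 351288) = -4 + (-789/418 + 351288) = -4 + 146837595/418 = 146835923/418 ≈ 3.5128e+5)
N - X(a) = 146835923/418 - 1*2 = 146835923/418 - 2 = 146835087/418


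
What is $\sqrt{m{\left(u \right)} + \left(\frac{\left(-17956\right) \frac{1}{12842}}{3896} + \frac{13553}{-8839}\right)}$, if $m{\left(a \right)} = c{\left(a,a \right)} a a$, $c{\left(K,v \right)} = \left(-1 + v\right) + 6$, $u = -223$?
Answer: $\frac{i \sqrt{33128044626526217282056624127}}{55279583306} \approx 3292.6 i$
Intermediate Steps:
$c{\left(K,v \right)} = 5 + v$
$m{\left(a \right)} = a^{2} \left(5 + a\right)$ ($m{\left(a \right)} = \left(5 + a\right) a a = a \left(5 + a\right) a = a^{2} \left(5 + a\right)$)
$\sqrt{m{\left(u \right)} + \left(\frac{\left(-17956\right) \frac{1}{12842}}{3896} + \frac{13553}{-8839}\right)} = \sqrt{\left(-223\right)^{2} \left(5 - 223\right) + \left(\frac{\left(-17956\right) \frac{1}{12842}}{3896} + \frac{13553}{-8839}\right)} = \sqrt{49729 \left(-218\right) + \left(\left(-17956\right) \frac{1}{12842} \cdot \frac{1}{3896} + 13553 \left(- \frac{1}{8839}\right)\right)} = \sqrt{-10840922 - \frac{169562065995}{110559166612}} = \sqrt{- \frac{1198563471187762259}{110559166612}} = \frac{i \sqrt{33128044626526217282056624127}}{55279583306}$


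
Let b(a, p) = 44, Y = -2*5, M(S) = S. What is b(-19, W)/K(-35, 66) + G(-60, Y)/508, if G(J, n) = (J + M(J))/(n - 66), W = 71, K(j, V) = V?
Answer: 9697/14478 ≈ 0.66978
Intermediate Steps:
Y = -10
G(J, n) = 2*J/(-66 + n) (G(J, n) = (J + J)/(n - 66) = (2*J)/(-66 + n) = 2*J/(-66 + n))
b(-19, W)/K(-35, 66) + G(-60, Y)/508 = 44/66 + (2*(-60)/(-66 - 10))/508 = 44*(1/66) + (2*(-60)/(-76))*(1/508) = ⅔ + (2*(-60)*(-1/76))*(1/508) = ⅔ + (30/19)*(1/508) = ⅔ + 15/4826 = 9697/14478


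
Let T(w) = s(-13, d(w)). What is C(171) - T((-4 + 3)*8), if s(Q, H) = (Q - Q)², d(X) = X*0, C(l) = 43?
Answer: 43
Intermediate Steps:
d(X) = 0
s(Q, H) = 0 (s(Q, H) = 0² = 0)
T(w) = 0
C(171) - T((-4 + 3)*8) = 43 - 1*0 = 43 + 0 = 43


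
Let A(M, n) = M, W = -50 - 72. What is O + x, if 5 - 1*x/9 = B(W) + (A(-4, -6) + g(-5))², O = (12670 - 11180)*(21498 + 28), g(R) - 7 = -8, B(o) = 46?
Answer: 32073146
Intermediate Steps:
W = -122
g(R) = -1 (g(R) = 7 - 8 = -1)
O = 32073740 (O = 1490*21526 = 32073740)
x = -594 (x = 45 - 9*(46 + (-4 - 1)²) = 45 - 9*(46 + (-5)²) = 45 - 9*(46 + 25) = 45 - 9*71 = 45 - 639 = -594)
O + x = 32073740 - 594 = 32073146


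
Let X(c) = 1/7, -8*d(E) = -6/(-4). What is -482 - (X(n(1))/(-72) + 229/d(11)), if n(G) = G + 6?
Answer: 372625/504 ≈ 739.33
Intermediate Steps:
d(E) = -3/16 (d(E) = -(-3)/(4*(-4)) = -(-3)*(-1)/(4*4) = -1/8*3/2 = -3/16)
n(G) = 6 + G
X(c) = 1/7
-482 - (X(n(1))/(-72) + 229/d(11)) = -482 - ((1/7)/(-72) + 229/(-3/16)) = -482 - ((1/7)*(-1/72) + 229*(-16/3)) = -482 - (-1/504 - 3664/3) = -482 - 1*(-615553/504) = -482 + 615553/504 = 372625/504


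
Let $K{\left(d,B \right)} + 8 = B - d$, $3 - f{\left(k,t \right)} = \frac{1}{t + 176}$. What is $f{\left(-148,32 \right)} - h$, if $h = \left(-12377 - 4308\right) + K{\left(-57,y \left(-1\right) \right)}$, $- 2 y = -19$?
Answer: $\frac{3462887}{208} \approx 16649.0$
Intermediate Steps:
$y = \frac{19}{2}$ ($y = \left(- \frac{1}{2}\right) \left(-19\right) = \frac{19}{2} \approx 9.5$)
$f{\left(k,t \right)} = 3 - \frac{1}{176 + t}$ ($f{\left(k,t \right)} = 3 - \frac{1}{t + 176} = 3 - \frac{1}{176 + t}$)
$K{\left(d,B \right)} = -8 + B - d$ ($K{\left(d,B \right)} = -8 + \left(B - d\right) = -8 + B - d$)
$h = - \frac{33291}{2}$ ($h = \left(-12377 - 4308\right) - - \frac{79}{2} = -16685 - - \frac{79}{2} = -16685 + \frac{79}{2} = - \frac{33291}{2} \approx -16646.0$)
$f{\left(-148,32 \right)} - h = \frac{527 + 3 \cdot 32}{176 + 32} - - \frac{33291}{2} = \frac{527 + 96}{208} + \frac{33291}{2} = \frac{1}{208} \cdot 623 + \frac{33291}{2} = \frac{623}{208} + \frac{33291}{2} = \frac{3462887}{208}$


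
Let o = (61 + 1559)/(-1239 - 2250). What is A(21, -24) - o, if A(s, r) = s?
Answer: 24963/1163 ≈ 21.464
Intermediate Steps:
o = -540/1163 (o = 1620/(-3489) = 1620*(-1/3489) = -540/1163 ≈ -0.46432)
A(21, -24) - o = 21 - 1*(-540/1163) = 21 + 540/1163 = 24963/1163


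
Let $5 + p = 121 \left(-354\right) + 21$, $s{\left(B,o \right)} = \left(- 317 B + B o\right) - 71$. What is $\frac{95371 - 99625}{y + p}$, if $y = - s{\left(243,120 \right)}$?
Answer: $- \frac{709}{854} \approx -0.83021$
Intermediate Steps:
$s{\left(B,o \right)} = -71 - 317 B + B o$
$y = 47942$ ($y = - (-71 - 77031 + 243 \cdot 120) = - (-71 - 77031 + 29160) = \left(-1\right) \left(-47942\right) = 47942$)
$p = -42818$ ($p = -5 + \left(121 \left(-354\right) + 21\right) = -5 + \left(-42834 + 21\right) = -5 - 42813 = -42818$)
$\frac{95371 - 99625}{y + p} = \frac{95371 - 99625}{47942 - 42818} = - \frac{4254}{5124} = \left(-4254\right) \frac{1}{5124} = - \frac{709}{854}$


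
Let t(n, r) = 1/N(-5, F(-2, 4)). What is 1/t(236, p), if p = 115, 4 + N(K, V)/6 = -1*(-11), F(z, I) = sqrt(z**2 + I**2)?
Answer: 42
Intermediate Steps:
F(z, I) = sqrt(I**2 + z**2)
N(K, V) = 42 (N(K, V) = -24 + 6*(-1*(-11)) = -24 + 6*11 = -24 + 66 = 42)
t(n, r) = 1/42
1/t(236, p) = 1/(1/42) = 42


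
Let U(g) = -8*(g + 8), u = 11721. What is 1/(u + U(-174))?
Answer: 1/13049 ≈ 7.6634e-5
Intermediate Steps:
U(g) = -64 - 8*g (U(g) = -8*(8 + g) = -64 - 8*g)
1/(u + U(-174)) = 1/(11721 + (-64 - 8*(-174))) = 1/(11721 + (-64 + 1392)) = 1/(11721 + 1328) = 1/13049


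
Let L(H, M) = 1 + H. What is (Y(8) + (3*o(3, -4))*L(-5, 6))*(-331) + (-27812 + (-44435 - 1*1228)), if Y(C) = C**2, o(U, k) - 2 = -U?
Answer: -98631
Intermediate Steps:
o(U, k) = 2 - U
(Y(8) + (3*o(3, -4))*L(-5, 6))*(-331) + (-27812 + (-44435 - 1*1228)) = (8**2 + (3*(2 - 1*3))*(1 - 5))*(-331) + (-27812 + (-44435 - 1*1228)) = (64 + (3*(2 - 3))*(-4))*(-331) + (-27812 + (-44435 - 1228)) = (64 + (3*(-1))*(-4))*(-331) + (-27812 - 45663) = (64 - 3*(-4))*(-331) - 73475 = (64 + 12)*(-331) - 73475 = 76*(-331) - 73475 = -25156 - 73475 = -98631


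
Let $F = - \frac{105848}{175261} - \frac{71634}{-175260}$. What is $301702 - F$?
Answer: $\frac{1544526316603621}{5119373810} \approx 3.017 \cdot 10^{5}$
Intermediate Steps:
$F = - \frac{999379001}{5119373810}$ ($F = \left(-105848\right) \frac{1}{175261} - - \frac{11939}{29210} = - \frac{105848}{175261} + \frac{11939}{29210} = - \frac{999379001}{5119373810} \approx -0.19521$)
$301702 - F = 301702 - - \frac{999379001}{5119373810} = 301702 + \frac{999379001}{5119373810} = \frac{1544526316603621}{5119373810}$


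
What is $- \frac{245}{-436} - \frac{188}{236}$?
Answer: $- \frac{6037}{25724} \approx -0.23468$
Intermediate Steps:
$- \frac{245}{-436} - \frac{188}{236} = \left(-245\right) \left(- \frac{1}{436}\right) - \frac{47}{59} = \frac{245}{436} - \frac{47}{59} = - \frac{6037}{25724}$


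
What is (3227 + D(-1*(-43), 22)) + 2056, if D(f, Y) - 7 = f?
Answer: 5333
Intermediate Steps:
D(f, Y) = 7 + f
(3227 + D(-1*(-43), 22)) + 2056 = (3227 + (7 - 1*(-43))) + 2056 = (3227 + (7 + 43)) + 2056 = (3227 + 50) + 2056 = 3277 + 2056 = 5333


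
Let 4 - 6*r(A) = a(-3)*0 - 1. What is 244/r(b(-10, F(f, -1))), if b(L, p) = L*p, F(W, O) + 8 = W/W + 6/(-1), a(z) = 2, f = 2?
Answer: 1464/5 ≈ 292.80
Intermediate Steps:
F(W, O) = -13 (F(W, O) = -8 + (W/W + 6/(-1)) = -8 + (1 + 6*(-1)) = -8 + (1 - 6) = -8 - 5 = -13)
r(A) = ⅚ (r(A) = ⅔ - (2*0 - 1)/6 = ⅔ - (0 - 1)/6 = ⅔ - ⅙*(-1) = ⅔ + ⅙ = ⅚)
244/r(b(-10, F(f, -1))) = 244/(⅚) = 244*(6/5) = 1464/5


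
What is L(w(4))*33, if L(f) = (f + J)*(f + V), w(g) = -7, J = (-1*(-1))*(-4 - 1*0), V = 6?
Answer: 363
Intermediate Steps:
J = -4 (J = 1*(-4 + 0) = 1*(-4) = -4)
L(f) = (-4 + f)*(6 + f) (L(f) = (f - 4)*(f + 6) = (-4 + f)*(6 + f))
L(w(4))*33 = (-24 + (-7)² + 2*(-7))*33 = (-24 + 49 - 14)*33 = 11*33 = 363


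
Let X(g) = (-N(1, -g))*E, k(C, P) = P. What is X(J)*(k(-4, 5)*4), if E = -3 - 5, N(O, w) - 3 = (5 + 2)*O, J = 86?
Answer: 1600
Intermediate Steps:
N(O, w) = 3 + 7*O (N(O, w) = 3 + (5 + 2)*O = 3 + 7*O)
E = -8
X(g) = 80 (X(g) = -(3 + 7*1)*(-8) = -(3 + 7)*(-8) = -1*10*(-8) = -10*(-8) = 80)
X(J)*(k(-4, 5)*4) = 80*(5*4) = 80*20 = 1600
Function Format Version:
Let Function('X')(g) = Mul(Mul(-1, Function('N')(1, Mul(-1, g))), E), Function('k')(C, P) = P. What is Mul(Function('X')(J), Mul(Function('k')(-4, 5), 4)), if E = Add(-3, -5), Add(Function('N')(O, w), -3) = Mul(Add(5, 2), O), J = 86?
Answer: 1600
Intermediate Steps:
Function('N')(O, w) = Add(3, Mul(7, O)) (Function('N')(O, w) = Add(3, Mul(Add(5, 2), O)) = Add(3, Mul(7, O)))
E = -8
Function('X')(g) = 80 (Function('X')(g) = Mul(Mul(-1, Add(3, Mul(7, 1))), -8) = Mul(Mul(-1, Add(3, 7)), -8) = Mul(Mul(-1, 10), -8) = Mul(-10, -8) = 80)
Mul(Function('X')(J), Mul(Function('k')(-4, 5), 4)) = Mul(80, Mul(5, 4)) = Mul(80, 20) = 1600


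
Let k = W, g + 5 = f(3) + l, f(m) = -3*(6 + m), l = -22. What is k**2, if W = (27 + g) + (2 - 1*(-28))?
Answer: 9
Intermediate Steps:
f(m) = -18 - 3*m
g = -54 (g = -5 + ((-18 - 3*3) - 22) = -5 + ((-18 - 9) - 22) = -5 + (-27 - 22) = -5 - 49 = -54)
W = 3 (W = (27 - 54) + (2 - 1*(-28)) = -27 + (2 + 28) = -27 + 30 = 3)
k = 3
k**2 = 3**2 = 9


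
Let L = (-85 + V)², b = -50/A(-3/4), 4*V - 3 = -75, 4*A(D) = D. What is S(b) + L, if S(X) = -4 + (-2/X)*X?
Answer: 10603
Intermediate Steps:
A(D) = D/4
V = -18 (V = ¾ + (¼)*(-75) = ¾ - 75/4 = -18)
b = 800/3 (b = -50/((-3/4)/4) = -50/((-3*¼)/4) = -50/((¼)*(-¾)) = -50/(-3/16) = -50*(-16/3) = 800/3 ≈ 266.67)
S(X) = -6 (S(X) = -4 - 2 = -6)
L = 10609 (L = (-85 - 18)² = (-103)² = 10609)
S(b) + L = -6 + 10609 = 10603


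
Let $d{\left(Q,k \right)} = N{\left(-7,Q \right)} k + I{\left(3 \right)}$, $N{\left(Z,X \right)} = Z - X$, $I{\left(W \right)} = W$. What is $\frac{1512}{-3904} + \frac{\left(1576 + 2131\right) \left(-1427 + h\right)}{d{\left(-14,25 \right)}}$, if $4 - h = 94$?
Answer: $- \frac{1372155457}{43432} \approx -31593.0$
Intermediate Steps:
$h = -90$ ($h = 4 - 94 = -90$)
$d{\left(Q,k \right)} = 3 + k \left(-7 - Q\right)$ ($d{\left(Q,k \right)} = \left(-7 - Q\right) k + 3 = k \left(-7 - Q\right) + 3 = 3 + k \left(-7 - Q\right)$)
$\frac{1512}{-3904} + \frac{\left(1576 + 2131\right) \left(-1427 + h\right)}{d{\left(-14,25 \right)}} = \frac{1512}{-3904} + \frac{\left(1576 + 2131\right) \left(-1427 - 90\right)}{3 - 25 \left(7 - 14\right)} = 1512 \left(- \frac{1}{3904}\right) + \frac{3707 \left(-1517\right)}{3 - 25 \left(-7\right)} = - \frac{189}{488} - \frac{5623519}{3 + 175} = - \frac{189}{488} - \frac{5623519}{178} = - \frac{1372155457}{43432}$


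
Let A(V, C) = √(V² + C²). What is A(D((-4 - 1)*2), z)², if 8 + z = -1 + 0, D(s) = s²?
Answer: 10081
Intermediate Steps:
z = -9 (z = -8 + (-1 + 0) = -8 - 1 = -9)
A(V, C) = √(C² + V²)
A(D((-4 - 1)*2), z)² = (√((-9)² + (((-4 - 1)*2)²)²))² = (√(81 + ((-5*2)²)²))² = (√(81 + ((-10)²)²))² = (√(81 + 100²))² = (√(81 + 10000))² = (√10081)² = 10081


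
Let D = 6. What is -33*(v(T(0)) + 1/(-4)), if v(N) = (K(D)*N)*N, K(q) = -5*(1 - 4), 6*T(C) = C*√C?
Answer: 33/4 ≈ 8.2500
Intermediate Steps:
T(C) = C^(3/2)/6 (T(C) = (C*√C)/6 = C^(3/2)/6)
K(q) = 15 (K(q) = -5*(-3) = 15)
v(N) = 15*N² (v(N) = (15*N)*N = 15*N²)
-33*(v(T(0)) + 1/(-4)) = -33*(15*(0^(3/2)/6)² + 1/(-4)) = -33*(15*((⅙)*0)² - ¼) = -33*(15*0² - ¼) = -33*(15*0 - ¼) = -33*(0 - ¼) = -33*(-¼) = 33/4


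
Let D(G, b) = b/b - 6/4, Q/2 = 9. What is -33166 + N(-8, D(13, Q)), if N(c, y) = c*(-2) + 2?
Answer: -33148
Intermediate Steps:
Q = 18 (Q = 2*9 = 18)
D(G, b) = -½ (D(G, b) = 1 - 6*¼ = 1 - 3/2 = -½)
N(c, y) = 2 - 2*c (N(c, y) = -2*c + 2 = 2 - 2*c)
-33166 + N(-8, D(13, Q)) = -33166 + (2 - 2*(-8)) = -33166 + (2 + 16) = -33166 + 18 = -33148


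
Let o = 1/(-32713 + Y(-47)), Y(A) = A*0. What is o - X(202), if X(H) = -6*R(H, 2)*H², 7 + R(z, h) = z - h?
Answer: 1545723009815/32713 ≈ 4.7251e+7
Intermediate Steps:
R(z, h) = -7 + z - h (R(z, h) = -7 + (z - h) = -7 + z - h)
X(H) = -6*H²*(-9 + H) (X(H) = -6*(-7 + H - 1*2)*H² = -6*(-7 + H - 2)*H² = -6*(-9 + H)*H² = -6*H²*(-9 + H))
Y(A) = 0
o = -1/32713 (o = 1/(-32713 + 0) = 1/(-32713) = -1/32713 ≈ -3.0569e-5)
o - X(202) = -1/32713 - 6*202²*(9 - 1*202) = -1/32713 - 6*40804*(9 - 202) = -1/32713 - 6*40804*(-193) = -1/32713 - 1*(-47251032) = -1/32713 + 47251032 = 1545723009815/32713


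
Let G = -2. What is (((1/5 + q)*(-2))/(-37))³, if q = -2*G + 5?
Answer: 778688/6331625 ≈ 0.12298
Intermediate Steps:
q = 9 (q = -2*(-2) + 5 = 4 + 5 = 9)
(((1/5 + q)*(-2))/(-37))³ = (((1/5 + 9)*(-2))/(-37))³ = (((⅕ + 9)*(-2))*(-1/37))³ = (((46/5)*(-2))*(-1/37))³ = (-92/5*(-1/37))³ = (92/185)³ = 778688/6331625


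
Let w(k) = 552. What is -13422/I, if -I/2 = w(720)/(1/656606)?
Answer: 2237/120815504 ≈ 1.8516e-5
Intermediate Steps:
I = -724893024 (I = -1104/(1/656606) = -1104/1/656606 = -1104*656606 = -2*362446512 = -724893024)
-13422/I = -13422/(-724893024) = -13422*(-1/724893024) = 2237/120815504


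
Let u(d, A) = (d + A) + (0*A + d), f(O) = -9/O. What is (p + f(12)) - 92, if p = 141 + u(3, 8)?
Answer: 249/4 ≈ 62.250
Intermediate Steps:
u(d, A) = A + 2*d (u(d, A) = (A + d) + (0 + d) = (A + d) + d = A + 2*d)
p = 155 (p = 141 + (8 + 2*3) = 141 + (8 + 6) = 141 + 14 = 155)
(p + f(12)) - 92 = (155 - 9/12) - 92 = (155 - 9*1/12) - 92 = (155 - ¾) - 92 = 617/4 - 92 = 249/4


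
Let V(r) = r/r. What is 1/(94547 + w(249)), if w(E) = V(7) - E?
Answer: 1/94299 ≈ 1.0605e-5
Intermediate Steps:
V(r) = 1
w(E) = 1 - E
1/(94547 + w(249)) = 1/(94547 + (1 - 1*249)) = 1/(94547 + (1 - 249)) = 1/(94547 - 248) = 1/94299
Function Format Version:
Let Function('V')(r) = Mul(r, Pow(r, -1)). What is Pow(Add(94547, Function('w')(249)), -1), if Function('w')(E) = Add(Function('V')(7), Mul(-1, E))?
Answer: Rational(1, 94299) ≈ 1.0605e-5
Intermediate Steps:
Function('V')(r) = 1
Function('w')(E) = Add(1, Mul(-1, E))
Pow(Add(94547, Function('w')(249)), -1) = Pow(Add(94547, Add(1, Mul(-1, 249))), -1) = Pow(Add(94547, Add(1, -249)), -1) = Pow(Add(94547, -248), -1) = Pow(94299, -1) = Rational(1, 94299)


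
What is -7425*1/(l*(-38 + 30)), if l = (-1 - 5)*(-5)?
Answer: 495/16 ≈ 30.938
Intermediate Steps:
l = 30 (l = -6*(-5) = 30)
-7425*1/(l*(-38 + 30)) = -7425*1/(30*(-38 + 30)) = -7425/(30*(-8)) = -7425/(-240) = -7425*(-1/240) = 495/16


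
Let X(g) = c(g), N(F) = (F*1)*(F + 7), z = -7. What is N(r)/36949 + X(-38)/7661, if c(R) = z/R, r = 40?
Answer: 547560483/10756518982 ≈ 0.050905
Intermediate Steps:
c(R) = -7/R
N(F) = F*(7 + F)
X(g) = -7/g
N(r)/36949 + X(-38)/7661 = (40*(7 + 40))/36949 - 7/(-38)/7661 = (40*47)*(1/36949) - 7*(-1/38)*(1/7661) = 1880*(1/36949) + (7/38)*(1/7661) = 1880/36949 + 7/291118 = 547560483/10756518982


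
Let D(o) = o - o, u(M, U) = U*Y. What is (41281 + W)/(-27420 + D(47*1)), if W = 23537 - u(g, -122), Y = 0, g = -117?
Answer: -10803/4570 ≈ -2.3639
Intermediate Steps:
u(M, U) = 0 (u(M, U) = U*0 = 0)
D(o) = 0
W = 23537 (W = 23537 - 1*0 = 23537 + 0 = 23537)
(41281 + W)/(-27420 + D(47*1)) = (41281 + 23537)/(-27420 + 0) = 64818/(-27420) = 64818*(-1/27420) = -10803/4570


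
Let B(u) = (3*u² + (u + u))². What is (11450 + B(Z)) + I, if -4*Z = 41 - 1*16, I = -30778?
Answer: -2142343/256 ≈ -8368.5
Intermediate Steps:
Z = -25/4 (Z = -(41 - 1*16)/4 = -(41 - 16)/4 = -¼*25 = -25/4 ≈ -6.2500)
B(u) = (2*u + 3*u²)² (B(u) = (3*u² + 2*u)² = (2*u + 3*u²)²)
(11450 + B(Z)) + I = (11450 + (-25/4)²*(2 + 3*(-25/4))²) - 30778 = (11450 + 625*(2 - 75/4)²/16) - 30778 = (11450 + 625*(-67/4)²/16) - 30778 = (11450 + (625/16)*(4489/16)) - 30778 = (11450 + 2805625/256) - 30778 = 5736825/256 - 30778 = -2142343/256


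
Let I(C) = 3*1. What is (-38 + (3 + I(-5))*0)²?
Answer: 1444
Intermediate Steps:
I(C) = 3
(-38 + (3 + I(-5))*0)² = (-38 + (3 + 3)*0)² = (-38 + 6*0)² = (-38 + 0)² = (-38)² = 1444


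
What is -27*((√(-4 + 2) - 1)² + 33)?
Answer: -864 + 54*I*√2 ≈ -864.0 + 76.368*I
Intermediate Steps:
-27*((√(-4 + 2) - 1)² + 33) = -27*((√(-2) - 1)² + 33) = -27*((I*√2 - 1)² + 33) = -27*((-1 + I*√2)² + 33) = -27*(33 + (-1 + I*√2)²) = -891 - 27*(-1 + I*√2)²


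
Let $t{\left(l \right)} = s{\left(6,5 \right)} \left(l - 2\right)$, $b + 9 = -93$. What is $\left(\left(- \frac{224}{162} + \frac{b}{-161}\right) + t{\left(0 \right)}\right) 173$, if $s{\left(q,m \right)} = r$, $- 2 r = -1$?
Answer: $- \frac{3946303}{13041} \approx -302.61$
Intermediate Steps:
$r = \frac{1}{2}$ ($r = \left(- \frac{1}{2}\right) \left(-1\right) = \frac{1}{2} \approx 0.5$)
$b = -102$ ($b = -9 - 93 = -102$)
$s{\left(q,m \right)} = \frac{1}{2}$
$t{\left(l \right)} = -1 + \frac{l}{2}$ ($t{\left(l \right)} = \frac{l - 2}{2} = \frac{-2 + l}{2} = -1 + \frac{l}{2}$)
$\left(\left(- \frac{224}{162} + \frac{b}{-161}\right) + t{\left(0 \right)}\right) 173 = \left(\left(- \frac{224}{162} - \frac{102}{-161}\right) + \left(-1 + \frac{1}{2} \cdot 0\right)\right) 173 = \left(\left(\left(-224\right) \frac{1}{162} - - \frac{102}{161}\right) + \left(-1 + 0\right)\right) 173 = \left(\left(- \frac{112}{81} + \frac{102}{161}\right) - 1\right) 173 = \left(- \frac{9770}{13041} - 1\right) 173 = \left(- \frac{22811}{13041}\right) 173 = - \frac{3946303}{13041}$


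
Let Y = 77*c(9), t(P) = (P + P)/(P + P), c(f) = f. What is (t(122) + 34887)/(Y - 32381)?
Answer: -4361/3961 ≈ -1.1010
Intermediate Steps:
t(P) = 1 (t(P) = (2*P)/((2*P)) = (2*P)*(1/(2*P)) = 1)
Y = 693 (Y = 77*9 = 693)
(t(122) + 34887)/(Y - 32381) = (1 + 34887)/(693 - 32381) = 34888/(-31688) = 34888*(-1/31688) = -4361/3961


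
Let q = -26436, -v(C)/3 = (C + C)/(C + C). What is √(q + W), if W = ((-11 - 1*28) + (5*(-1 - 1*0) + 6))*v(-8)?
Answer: I*√26322 ≈ 162.24*I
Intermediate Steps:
v(C) = -3 (v(C) = -3*(C + C)/(C + C) = -3*2*C/(2*C) = -3*2*C*1/(2*C) = -3*1 = -3)
W = 114 (W = ((-11 - 1*28) + (5*(-1 - 1*0) + 6))*(-3) = ((-11 - 28) + (5*(-1 + 0) + 6))*(-3) = (-39 + (5*(-1) + 6))*(-3) = (-39 + (-5 + 6))*(-3) = (-39 + 1)*(-3) = -38*(-3) = 114)
√(q + W) = √(-26436 + 114) = √(-26322) = I*√26322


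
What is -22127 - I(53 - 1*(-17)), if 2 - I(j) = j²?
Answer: -17229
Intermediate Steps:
I(j) = 2 - j²
-22127 - I(53 - 1*(-17)) = -22127 - (2 - (53 - 1*(-17))²) = -22127 - (2 - (53 + 17)²) = -22127 - (2 - 1*70²) = -22127 - (2 - 1*4900) = -22127 - (2 - 4900) = -22127 - 1*(-4898) = -22127 + 4898 = -17229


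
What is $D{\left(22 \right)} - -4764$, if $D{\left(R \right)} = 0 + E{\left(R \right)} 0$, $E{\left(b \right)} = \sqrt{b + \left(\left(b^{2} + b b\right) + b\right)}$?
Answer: $4764$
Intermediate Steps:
$E{\left(b \right)} = \sqrt{2 b + 2 b^{2}}$ ($E{\left(b \right)} = \sqrt{b + \left(\left(b^{2} + b^{2}\right) + b\right)} = \sqrt{b + \left(2 b^{2} + b\right)} = \sqrt{b + \left(b + 2 b^{2}\right)} = \sqrt{2 b + 2 b^{2}}$)
$D{\left(R \right)} = 0$ ($D{\left(R \right)} = 0 + \sqrt{2} \sqrt{R \left(1 + R\right)} 0 = 0 + 0 = 0$)
$D{\left(22 \right)} - -4764 = 0 - -4764 = 0 + 4764 = 4764$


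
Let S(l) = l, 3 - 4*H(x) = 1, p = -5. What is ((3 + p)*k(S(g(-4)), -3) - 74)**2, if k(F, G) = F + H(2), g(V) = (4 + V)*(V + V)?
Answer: 5625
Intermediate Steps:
g(V) = 2*V*(4 + V) (g(V) = (4 + V)*(2*V) = 2*V*(4 + V))
H(x) = 1/2 (H(x) = 3/4 - 1/4*1 = 3/4 - 1/4 = 1/2)
k(F, G) = 1/2 + F (k(F, G) = F + 1/2 = 1/2 + F)
((3 + p)*k(S(g(-4)), -3) - 74)**2 = ((3 - 5)*(1/2 + 2*(-4)*(4 - 4)) - 74)**2 = (-2*(1/2 + 2*(-4)*0) - 74)**2 = (-2*(1/2 + 0) - 74)**2 = (-2*1/2 - 74)**2 = (-1 - 74)**2 = (-75)**2 = 5625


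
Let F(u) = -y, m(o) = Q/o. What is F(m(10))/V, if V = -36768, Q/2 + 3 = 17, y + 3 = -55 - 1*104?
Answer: -27/6128 ≈ -0.0044060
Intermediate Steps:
y = -162 (y = -3 + (-55 - 1*104) = -3 + (-55 - 104) = -3 - 159 = -162)
Q = 28 (Q = -6 + 2*17 = -6 + 34 = 28)
m(o) = 28/o
F(u) = 162 (F(u) = -1*(-162) = 162)
F(m(10))/V = 162/(-36768) = 162*(-1/36768) = -27/6128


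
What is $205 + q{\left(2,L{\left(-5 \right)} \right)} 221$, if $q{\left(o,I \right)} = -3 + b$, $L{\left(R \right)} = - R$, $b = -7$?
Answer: $-2005$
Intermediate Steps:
$q{\left(o,I \right)} = -10$ ($q{\left(o,I \right)} = -3 - 7 = -10$)
$205 + q{\left(2,L{\left(-5 \right)} \right)} 221 = 205 - 2210 = -2005$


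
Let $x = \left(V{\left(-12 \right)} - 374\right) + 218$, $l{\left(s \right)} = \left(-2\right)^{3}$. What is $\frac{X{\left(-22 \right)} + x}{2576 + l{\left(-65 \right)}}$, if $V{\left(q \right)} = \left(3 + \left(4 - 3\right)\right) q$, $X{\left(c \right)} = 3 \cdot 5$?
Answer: $- \frac{63}{856} \approx -0.073598$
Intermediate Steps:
$X{\left(c \right)} = 15$
$l{\left(s \right)} = -8$
$V{\left(q \right)} = 4 q$ ($V{\left(q \right)} = \left(3 + \left(4 - 3\right)\right) q = \left(3 + 1\right) q = 4 q$)
$x = -204$ ($x = \left(4 \left(-12\right) - 374\right) + 218 = \left(-48 - 374\right) + 218 = -422 + 218 = -204$)
$\frac{X{\left(-22 \right)} + x}{2576 + l{\left(-65 \right)}} = \frac{15 - 204}{2576 - 8} = - \frac{189}{2568} = \left(-189\right) \frac{1}{2568} = - \frac{63}{856}$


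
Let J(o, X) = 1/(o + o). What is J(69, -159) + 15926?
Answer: 2197789/138 ≈ 15926.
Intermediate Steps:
J(o, X) = 1/(2*o)
J(69, -159) + 15926 = (1/2)/69 + 15926 = (1/2)*(1/69) + 15926 = 1/138 + 15926 = 2197789/138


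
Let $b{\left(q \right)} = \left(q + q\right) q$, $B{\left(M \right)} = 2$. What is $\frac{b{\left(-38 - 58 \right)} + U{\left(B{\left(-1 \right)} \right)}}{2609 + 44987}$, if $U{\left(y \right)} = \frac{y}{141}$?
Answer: $\frac{1299457}{3355518} \approx 0.38726$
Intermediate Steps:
$U{\left(y \right)} = \frac{y}{141}$ ($U{\left(y \right)} = y \frac{1}{141} = \frac{y}{141}$)
$b{\left(q \right)} = 2 q^{2}$ ($b{\left(q \right)} = 2 q q = 2 q^{2}$)
$\frac{b{\left(-38 - 58 \right)} + U{\left(B{\left(-1 \right)} \right)}}{2609 + 44987} = \frac{2 \left(-38 - 58\right)^{2} + \frac{1}{141} \cdot 2}{2609 + 44987} = \frac{2 \left(-96\right)^{2} + \frac{2}{141}}{47596} = \left(2 \cdot 9216 + \frac{2}{141}\right) \frac{1}{47596} = \left(18432 + \frac{2}{141}\right) \frac{1}{47596} = \frac{2598914}{141} \cdot \frac{1}{47596} = \frac{1299457}{3355518}$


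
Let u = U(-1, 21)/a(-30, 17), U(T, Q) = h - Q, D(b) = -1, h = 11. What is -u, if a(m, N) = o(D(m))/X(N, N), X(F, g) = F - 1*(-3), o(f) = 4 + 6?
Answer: 20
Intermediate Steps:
o(f) = 10
U(T, Q) = 11 - Q
X(F, g) = 3 + F (X(F, g) = F + 3 = 3 + F)
a(m, N) = 10/(3 + N)
u = -20 (u = (11 - 1*21)/((10/(3 + 17))) = (11 - 21)/((10/20)) = -10/(10*(1/20)) = -10/1/2 = -10*2 = -20)
-u = -1*(-20) = 20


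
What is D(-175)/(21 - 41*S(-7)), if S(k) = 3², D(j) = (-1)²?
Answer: -1/348 ≈ -0.0028736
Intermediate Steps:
D(j) = 1
S(k) = 9
D(-175)/(21 - 41*S(-7)) = 1/(21 - 41*9) = 1/(21 - 369) = 1/(-348) = 1*(-1/348) = -1/348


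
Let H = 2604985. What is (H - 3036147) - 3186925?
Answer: -3618087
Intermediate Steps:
(H - 3036147) - 3186925 = (2604985 - 3036147) - 3186925 = -431162 - 3186925 = -3618087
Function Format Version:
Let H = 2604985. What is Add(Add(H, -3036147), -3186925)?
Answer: -3618087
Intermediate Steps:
Add(Add(H, -3036147), -3186925) = Add(Add(2604985, -3036147), -3186925) = Add(-431162, -3186925) = -3618087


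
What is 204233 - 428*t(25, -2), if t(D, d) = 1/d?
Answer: 204447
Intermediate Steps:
204233 - 428*t(25, -2) = 204233 - 428/(-2) = 204233 - 428*(-1)/2 = 204233 - 1*(-214) = 204233 + 214 = 204447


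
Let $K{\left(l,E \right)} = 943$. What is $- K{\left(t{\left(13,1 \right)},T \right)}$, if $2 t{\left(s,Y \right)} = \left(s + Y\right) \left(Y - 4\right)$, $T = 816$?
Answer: $-943$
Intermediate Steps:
$t{\left(s,Y \right)} = \frac{\left(-4 + Y\right) \left(Y + s\right)}{2}$ ($t{\left(s,Y \right)} = \frac{\left(s + Y\right) \left(Y - 4\right)}{2} = \frac{\left(Y + s\right) \left(-4 + Y\right)}{2} = \frac{\left(-4 + Y\right) \left(Y + s\right)}{2}$)
$- K{\left(t{\left(13,1 \right)},T \right)} = \left(-1\right) 943 = -943$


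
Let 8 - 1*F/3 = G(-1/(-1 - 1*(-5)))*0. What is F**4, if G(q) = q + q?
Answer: 331776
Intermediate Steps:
G(q) = 2*q
F = 24 (F = 24 - 3*2*(-1/(-1 - 1*(-5)))*0 = 24 - 3*2*(-1/(-1 + 5))*0 = 24 - 3*2*(-1/4)*0 = 24 - (-3)*0/2 = 24 - 3*0 = 24 + 0 = 24)
F**4 = 24**4 = 331776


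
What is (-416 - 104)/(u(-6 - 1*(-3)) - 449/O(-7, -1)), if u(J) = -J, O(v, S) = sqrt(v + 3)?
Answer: -6240/201637 + 466960*I/201637 ≈ -0.030947 + 2.3158*I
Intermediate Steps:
O(v, S) = sqrt(3 + v)
(-416 - 104)/(u(-6 - 1*(-3)) - 449/O(-7, -1)) = (-416 - 104)/(-(-6 - 1*(-3)) - 449/sqrt(3 - 7)) = -520/(-(-6 + 3) - 449*(-I/2)) = -520/(-1*(-3) - 449*(-I/2)) = -520/(3 - (-449)*I/2) = -520*4*(3 - 449*I/2)/201637 = -2080*(3 - 449*I/2)/201637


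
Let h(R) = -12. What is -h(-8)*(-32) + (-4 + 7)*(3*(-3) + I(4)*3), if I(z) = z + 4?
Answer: -339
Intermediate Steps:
I(z) = 4 + z
-h(-8)*(-32) + (-4 + 7)*(3*(-3) + I(4)*3) = -1*(-12)*(-32) + (-4 + 7)*(3*(-3) + (4 + 4)*3) = 12*(-32) + 3*(-9 + 8*3) = -384 + 3*(-9 + 24) = -384 + 3*15 = -384 + 45 = -339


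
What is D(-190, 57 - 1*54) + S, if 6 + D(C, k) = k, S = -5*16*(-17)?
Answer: 1357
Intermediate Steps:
S = 1360 (S = -80*(-17) = 1360)
D(C, k) = -6 + k
D(-190, 57 - 1*54) + S = (-6 + (57 - 1*54)) + 1360 = (-6 + (57 - 54)) + 1360 = (-6 + 3) + 1360 = -3 + 1360 = 1357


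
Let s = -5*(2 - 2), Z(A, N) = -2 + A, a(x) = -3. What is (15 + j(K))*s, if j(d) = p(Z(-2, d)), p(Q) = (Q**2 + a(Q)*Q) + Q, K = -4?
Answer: 0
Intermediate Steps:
p(Q) = Q**2 - 2*Q (p(Q) = (Q**2 - 3*Q) + Q = Q**2 - 2*Q)
s = 0 (s = -5*0 = 0)
j(d) = 24 (j(d) = (-2 - 2)*(-2 + (-2 - 2)) = -4*(-2 - 4) = -4*(-6) = 24)
(15 + j(K))*s = (15 + 24)*0 = 39*0 = 0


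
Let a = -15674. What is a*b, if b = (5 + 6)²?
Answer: -1896554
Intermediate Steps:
b = 121 (b = 11² = 121)
a*b = -15674*121 = -1896554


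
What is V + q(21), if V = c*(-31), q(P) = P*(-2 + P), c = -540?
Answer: 17139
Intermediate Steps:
V = 16740 (V = -540*(-31) = 16740)
V + q(21) = 16740 + 21*(-2 + 21) = 16740 + 21*19 = 16740 + 399 = 17139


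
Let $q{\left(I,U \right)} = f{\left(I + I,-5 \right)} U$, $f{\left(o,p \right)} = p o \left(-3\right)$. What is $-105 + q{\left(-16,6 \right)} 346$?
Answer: $-996585$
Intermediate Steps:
$f{\left(o,p \right)} = - 3 o p$ ($f{\left(o,p \right)} = o p \left(-3\right) = - 3 o p$)
$q{\left(I,U \right)} = 30 I U$ ($q{\left(I,U \right)} = \left(-3\right) \left(I + I\right) \left(-5\right) U = \left(-3\right) 2 I \left(-5\right) U = 30 I U$)
$-105 + q{\left(-16,6 \right)} 346 = -105 + 30 \left(-16\right) 6 \cdot 346 = -105 - 996480 = -996585$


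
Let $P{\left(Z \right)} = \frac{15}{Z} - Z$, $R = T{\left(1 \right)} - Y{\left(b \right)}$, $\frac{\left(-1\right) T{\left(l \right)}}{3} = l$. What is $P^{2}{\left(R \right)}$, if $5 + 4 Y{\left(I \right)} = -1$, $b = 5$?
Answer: $\frac{289}{4} \approx 72.25$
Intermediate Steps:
$T{\left(l \right)} = - 3 l$
$Y{\left(I \right)} = - \frac{3}{2}$ ($Y{\left(I \right)} = - \frac{5}{4} + \frac{1}{4} \left(-1\right) = - \frac{5}{4} - \frac{1}{4} = - \frac{3}{2}$)
$R = - \frac{3}{2}$ ($R = \left(-3\right) 1 - - \frac{3}{2} = -3 + \frac{3}{2} = - \frac{3}{2} \approx -1.5$)
$P{\left(Z \right)} = - Z + \frac{15}{Z}$
$P^{2}{\left(R \right)} = \left(\left(-1\right) \left(- \frac{3}{2}\right) + \frac{15}{- \frac{3}{2}}\right)^{2} = \left(\frac{3}{2} + 15 \left(- \frac{2}{3}\right)\right)^{2} = \left(\frac{3}{2} - 10\right)^{2} = \left(- \frac{17}{2}\right)^{2} = \frac{289}{4}$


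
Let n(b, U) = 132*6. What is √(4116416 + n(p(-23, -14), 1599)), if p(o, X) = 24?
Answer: 2*√1029302 ≈ 2029.1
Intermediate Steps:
n(b, U) = 792
√(4116416 + n(p(-23, -14), 1599)) = √(4116416 + 792) = √4117208 = 2*√1029302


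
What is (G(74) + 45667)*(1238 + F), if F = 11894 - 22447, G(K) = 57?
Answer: -425919060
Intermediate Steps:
F = -10553
(G(74) + 45667)*(1238 + F) = (57 + 45667)*(1238 - 10553) = 45724*(-9315) = -425919060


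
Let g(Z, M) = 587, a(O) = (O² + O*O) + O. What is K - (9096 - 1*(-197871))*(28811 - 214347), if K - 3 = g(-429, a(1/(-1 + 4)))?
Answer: 38399829902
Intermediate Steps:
a(O) = O + 2*O² (a(O) = (O² + O²) + O = 2*O² + O = O + 2*O²)
K = 590 (K = 3 + 587 = 590)
K - (9096 - 1*(-197871))*(28811 - 214347) = 590 - (9096 - 1*(-197871))*(28811 - 214347) = 590 - (9096 + 197871)*(-185536) = 590 - 206967*(-185536) = 590 - 1*(-38399829312) = 590 + 38399829312 = 38399829902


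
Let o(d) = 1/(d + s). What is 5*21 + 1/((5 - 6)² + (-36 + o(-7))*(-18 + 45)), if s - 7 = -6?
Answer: 204853/1951 ≈ 105.00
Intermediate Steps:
s = 1 (s = 7 - 6 = 1)
o(d) = 1/(1 + d) (o(d) = 1/(d + 1) = 1/(1 + d))
5*21 + 1/((5 - 6)² + (-36 + o(-7))*(-18 + 45)) = 5*21 + 1/((5 - 6)² + (-36 + 1/(1 - 7))*(-18 + 45)) = 105 + 1/((-1)² + (-36 + 1/(-6))*27) = 105 + 1/(1 + (-36 - ⅙)*27) = 105 + 1/(1 - 217/6*27) = 105 + 1/(1 - 1953/2) = 105 + 1/(-1951/2) = 105 - 2/1951 = 204853/1951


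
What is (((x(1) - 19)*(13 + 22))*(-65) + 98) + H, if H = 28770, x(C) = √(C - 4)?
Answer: 72093 - 2275*I*√3 ≈ 72093.0 - 3940.4*I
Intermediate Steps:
x(C) = √(-4 + C)
(((x(1) - 19)*(13 + 22))*(-65) + 98) + H = (((√(-4 + 1) - 19)*(13 + 22))*(-65) + 98) + 28770 = (((√(-3) - 19)*35)*(-65) + 98) + 28770 = (((I*√3 - 19)*35)*(-65) + 98) + 28770 = (((-19 + I*√3)*35)*(-65) + 98) + 28770 = ((-665 + 35*I*√3)*(-65) + 98) + 28770 = ((43225 - 2275*I*√3) + 98) + 28770 = (43323 - 2275*I*√3) + 28770 = 72093 - 2275*I*√3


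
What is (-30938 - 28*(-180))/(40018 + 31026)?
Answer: -12949/35522 ≈ -0.36453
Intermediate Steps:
(-30938 - 28*(-180))/(40018 + 31026) = (-30938 + 5040)/71044 = -25898*1/71044 = -12949/35522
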